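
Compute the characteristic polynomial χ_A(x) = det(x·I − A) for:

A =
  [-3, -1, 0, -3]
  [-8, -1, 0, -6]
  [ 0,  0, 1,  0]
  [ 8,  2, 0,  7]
x^4 - 4*x^3 + 6*x^2 - 4*x + 1

Expanding det(x·I − A) (e.g. by cofactor expansion or by noting that A is similar to its Jordan form J, which has the same characteristic polynomial as A) gives
  χ_A(x) = x^4 - 4*x^3 + 6*x^2 - 4*x + 1
which factors as (x - 1)^4. The eigenvalues (with algebraic multiplicities) are λ = 1 with multiplicity 4.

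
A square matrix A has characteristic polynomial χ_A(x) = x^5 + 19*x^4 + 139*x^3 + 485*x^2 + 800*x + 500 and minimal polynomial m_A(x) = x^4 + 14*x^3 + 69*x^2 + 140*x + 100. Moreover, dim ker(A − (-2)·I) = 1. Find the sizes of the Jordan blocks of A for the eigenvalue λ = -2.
Block sizes for λ = -2: [2]

Step 1 — from the characteristic polynomial, algebraic multiplicity of λ = -2 is 2. From dim ker(A − (-2)·I) = 1, there are exactly 1 Jordan blocks for λ = -2.
Step 2 — from the minimal polynomial, the factor (x + 2)^2 tells us the largest block for λ = -2 has size 2.
Step 3 — with total size 2, 1 blocks, and largest block 2, the block sizes (in nonincreasing order) are [2].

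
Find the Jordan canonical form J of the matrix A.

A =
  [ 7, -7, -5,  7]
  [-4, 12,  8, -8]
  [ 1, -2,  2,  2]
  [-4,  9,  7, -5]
J_3(4) ⊕ J_1(4)

The characteristic polynomial is
  det(x·I − A) = x^4 - 16*x^3 + 96*x^2 - 256*x + 256 = (x - 4)^4

Eigenvalues and multiplicities (the geometric multiplicity of λ is n − rank(A − λI), which equals the number of Jordan blocks for λ):
  λ = 4: algebraic multiplicity = 4, geometric multiplicity = 2

Determining the block sizes for each eigenvalue:
  λ = 4: with am = 4 and gm = 2, the partition is not yet determined (e.g. several partitions of 4 into 2 parts exist). Let N = A − (4)·I. Computing rank(N^1) = 2, rank(N^2) = 1, rank(N^3) = 0; the number of blocks of size ≥ j is rank(N^{j−1}) − rank(N^j), giving [2, 1, 1]. So we have 1 block(s) of size 3, 1 block(s) of size 1 → block sizes [3, 1]

Assembling the blocks gives a Jordan form
J =
  [4, 1, 0, 0]
  [0, 4, 1, 0]
  [0, 0, 4, 0]
  [0, 0, 0, 4]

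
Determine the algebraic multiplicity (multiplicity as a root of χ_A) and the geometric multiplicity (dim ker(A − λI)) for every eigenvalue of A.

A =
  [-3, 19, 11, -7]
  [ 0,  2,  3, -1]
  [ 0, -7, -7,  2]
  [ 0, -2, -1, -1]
λ = -3: alg = 1, geom = 1; λ = -2: alg = 3, geom = 1

Step 1 — factor the characteristic polynomial to read off the algebraic multiplicities:
  χ_A(x) = (x + 2)^3*(x + 3)

Step 2 — compute geometric multiplicities via the rank-nullity identity g(λ) = n − rank(A − λI):
  rank(A − (-3)·I) = 3, so dim ker(A − (-3)·I) = n − 3 = 1
  rank(A − (-2)·I) = 3, so dim ker(A − (-2)·I) = n − 3 = 1

Summary:
  λ = -3: algebraic multiplicity = 1, geometric multiplicity = 1
  λ = -2: algebraic multiplicity = 3, geometric multiplicity = 1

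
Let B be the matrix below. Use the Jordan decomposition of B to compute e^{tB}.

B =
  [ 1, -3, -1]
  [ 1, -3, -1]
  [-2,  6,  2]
e^{tB} =
  [t + 1, -3*t, -t]
  [t, 1 - 3*t, -t]
  [-2*t, 6*t, 2*t + 1]

Strategy: write B = P · J · P⁻¹ where J is a Jordan canonical form, so e^{tB} = P · e^{tJ} · P⁻¹, and e^{tJ} can be computed block-by-block.

B has Jordan form
J =
  [0, 1, 0]
  [0, 0, 0]
  [0, 0, 0]
(up to reordering of blocks).

Per-block formulas:
  For a 2×2 Jordan block J_2(0): exp(t · J_2(0)) = e^(0t)·(I + t·N), where N is the 2×2 nilpotent shift.
  For a 1×1 block at λ = 0: exp(t · [0]) = [e^(0t)].

After assembling e^{tJ} and conjugating by P, we get:

e^{tB} =
  [t + 1, -3*t, -t]
  [t, 1 - 3*t, -t]
  [-2*t, 6*t, 2*t + 1]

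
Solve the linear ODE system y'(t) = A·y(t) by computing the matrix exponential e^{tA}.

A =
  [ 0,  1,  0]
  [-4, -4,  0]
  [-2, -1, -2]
e^{tA} =
  [2*t*exp(-2*t) + exp(-2*t), t*exp(-2*t), 0]
  [-4*t*exp(-2*t), -2*t*exp(-2*t) + exp(-2*t), 0]
  [-2*t*exp(-2*t), -t*exp(-2*t), exp(-2*t)]

Strategy: write A = P · J · P⁻¹ where J is a Jordan canonical form, so e^{tA} = P · e^{tJ} · P⁻¹, and e^{tJ} can be computed block-by-block.

A has Jordan form
J =
  [-2,  1,  0]
  [ 0, -2,  0]
  [ 0,  0, -2]
(up to reordering of blocks).

Per-block formulas:
  For a 1×1 block at λ = -2: exp(t · [-2]) = [e^(-2t)].
  For a 2×2 Jordan block J_2(-2): exp(t · J_2(-2)) = e^(-2t)·(I + t·N), where N is the 2×2 nilpotent shift.

After assembling e^{tJ} and conjugating by P, we get:

e^{tA} =
  [2*t*exp(-2*t) + exp(-2*t), t*exp(-2*t), 0]
  [-4*t*exp(-2*t), -2*t*exp(-2*t) + exp(-2*t), 0]
  [-2*t*exp(-2*t), -t*exp(-2*t), exp(-2*t)]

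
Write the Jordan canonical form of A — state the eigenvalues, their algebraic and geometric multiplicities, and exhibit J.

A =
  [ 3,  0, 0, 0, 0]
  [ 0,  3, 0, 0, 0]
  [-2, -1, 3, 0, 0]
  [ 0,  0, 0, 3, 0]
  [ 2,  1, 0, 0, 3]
J_2(3) ⊕ J_1(3) ⊕ J_1(3) ⊕ J_1(3)

The characteristic polynomial is
  det(x·I − A) = x^5 - 15*x^4 + 90*x^3 - 270*x^2 + 405*x - 243 = (x - 3)^5

Eigenvalues and multiplicities (the geometric multiplicity of λ is n − rank(A − λI), which equals the number of Jordan blocks for λ):
  λ = 3: algebraic multiplicity = 5, geometric multiplicity = 4

Determining the block sizes for each eigenvalue:
  λ = 3: 4 blocks summing to 5 forces exactly one block of size 2 and the rest size 1 → block sizes [2, 1, 1, 1]

Assembling the blocks gives a Jordan form
J =
  [3, 1, 0, 0, 0]
  [0, 3, 0, 0, 0]
  [0, 0, 3, 0, 0]
  [0, 0, 0, 3, 0]
  [0, 0, 0, 0, 3]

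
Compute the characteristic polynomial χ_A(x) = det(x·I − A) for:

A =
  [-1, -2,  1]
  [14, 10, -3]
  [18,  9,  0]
x^3 - 9*x^2 + 27*x - 27

Expanding det(x·I − A) (e.g. by cofactor expansion or by noting that A is similar to its Jordan form J, which has the same characteristic polynomial as A) gives
  χ_A(x) = x^3 - 9*x^2 + 27*x - 27
which factors as (x - 3)^3. The eigenvalues (with algebraic multiplicities) are λ = 3 with multiplicity 3.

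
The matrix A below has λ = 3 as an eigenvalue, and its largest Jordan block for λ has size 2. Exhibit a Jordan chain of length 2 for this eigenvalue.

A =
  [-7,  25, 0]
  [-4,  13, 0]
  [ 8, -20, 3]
A Jordan chain for λ = 3 of length 2:
v_1 = (-10, -4, 8)ᵀ
v_2 = (1, 0, 0)ᵀ

Let N = A − (3)·I. We want v_2 with N^2 v_2 = 0 but N^1 v_2 ≠ 0; then v_{j-1} := N · v_j for j = 2, …, 2.

Pick v_2 = (1, 0, 0)ᵀ.
Then v_1 = N · v_2 = (-10, -4, 8)ᵀ.

Sanity check: (A − (3)·I) v_1 = (0, 0, 0)ᵀ = 0. ✓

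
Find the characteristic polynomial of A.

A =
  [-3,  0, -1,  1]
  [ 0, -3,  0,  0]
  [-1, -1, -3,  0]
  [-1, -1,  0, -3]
x^4 + 12*x^3 + 54*x^2 + 108*x + 81

Expanding det(x·I − A) (e.g. by cofactor expansion or by noting that A is similar to its Jordan form J, which has the same characteristic polynomial as A) gives
  χ_A(x) = x^4 + 12*x^3 + 54*x^2 + 108*x + 81
which factors as (x + 3)^4. The eigenvalues (with algebraic multiplicities) are λ = -3 with multiplicity 4.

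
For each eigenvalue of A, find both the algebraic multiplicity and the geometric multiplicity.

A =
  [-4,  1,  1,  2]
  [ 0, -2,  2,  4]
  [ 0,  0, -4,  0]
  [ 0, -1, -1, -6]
λ = -4: alg = 4, geom = 3

Step 1 — factor the characteristic polynomial to read off the algebraic multiplicities:
  χ_A(x) = (x + 4)^4

Step 2 — compute geometric multiplicities via the rank-nullity identity g(λ) = n − rank(A − λI):
  rank(A − (-4)·I) = 1, so dim ker(A − (-4)·I) = n − 1 = 3

Summary:
  λ = -4: algebraic multiplicity = 4, geometric multiplicity = 3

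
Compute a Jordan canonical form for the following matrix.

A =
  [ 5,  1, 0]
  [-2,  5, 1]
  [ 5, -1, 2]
J_3(4)

The characteristic polynomial is
  det(x·I − A) = x^3 - 12*x^2 + 48*x - 64 = (x - 4)^3

Eigenvalues and multiplicities (the geometric multiplicity of λ is n − rank(A − λI), which equals the number of Jordan blocks for λ):
  λ = 4: algebraic multiplicity = 3, geometric multiplicity = 1

Determining the block sizes for each eigenvalue:
  λ = 4: one block (gm = 1), so the single block has size am = 3 → block sizes [3]

Assembling the blocks gives a Jordan form
J =
  [4, 1, 0]
  [0, 4, 1]
  [0, 0, 4]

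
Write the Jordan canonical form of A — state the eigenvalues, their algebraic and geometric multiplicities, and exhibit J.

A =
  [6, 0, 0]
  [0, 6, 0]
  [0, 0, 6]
J_1(6) ⊕ J_1(6) ⊕ J_1(6)

The characteristic polynomial is
  det(x·I − A) = x^3 - 18*x^2 + 108*x - 216 = (x - 6)^3

Eigenvalues and multiplicities (the geometric multiplicity of λ is n − rank(A − λI), which equals the number of Jordan blocks for λ):
  λ = 6: algebraic multiplicity = 3, geometric multiplicity = 3

Determining the block sizes for each eigenvalue:
  λ = 6: gm = am = 3, so every block has size 1 → block sizes [1, 1, 1]

Assembling the blocks gives a Jordan form
J =
  [6, 0, 0]
  [0, 6, 0]
  [0, 0, 6]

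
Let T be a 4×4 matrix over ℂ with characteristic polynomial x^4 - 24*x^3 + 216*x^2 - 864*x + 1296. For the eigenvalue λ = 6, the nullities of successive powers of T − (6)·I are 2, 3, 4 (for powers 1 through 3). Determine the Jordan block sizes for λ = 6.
Block sizes for λ = 6: [3, 1]

From the dimensions of kernels of powers, the number of Jordan blocks of size at least j is d_j − d_{j−1} where d_j = dim ker(N^j) (with d_0 = 0). Computing the differences gives [2, 1, 1].
The number of blocks of size exactly k is (#blocks of size ≥ k) − (#blocks of size ≥ k + 1), so the partition is: 1 block(s) of size 1, 1 block(s) of size 3.
In nonincreasing order the block sizes are [3, 1].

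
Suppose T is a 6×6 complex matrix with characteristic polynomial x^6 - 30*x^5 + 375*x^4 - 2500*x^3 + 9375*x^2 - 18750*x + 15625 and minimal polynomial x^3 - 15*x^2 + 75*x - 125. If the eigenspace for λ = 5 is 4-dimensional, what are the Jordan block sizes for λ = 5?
Block sizes for λ = 5: [3, 1, 1, 1]

Step 1 — from the characteristic polynomial, algebraic multiplicity of λ = 5 is 6. From dim ker(T − (5)·I) = 4, there are exactly 4 Jordan blocks for λ = 5.
Step 2 — from the minimal polynomial, the factor (x − 5)^3 tells us the largest block for λ = 5 has size 3.
Step 3 — with total size 6, 4 blocks, and largest block 3, the block sizes (in nonincreasing order) are [3, 1, 1, 1].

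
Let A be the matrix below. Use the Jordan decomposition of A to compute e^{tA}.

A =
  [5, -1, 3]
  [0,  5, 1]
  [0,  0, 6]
e^{tA} =
  [exp(5*t), -t*exp(5*t), t*exp(5*t) + 2*exp(6*t) - 2*exp(5*t)]
  [0, exp(5*t), exp(6*t) - exp(5*t)]
  [0, 0, exp(6*t)]

Strategy: write A = P · J · P⁻¹ where J is a Jordan canonical form, so e^{tA} = P · e^{tJ} · P⁻¹, and e^{tJ} can be computed block-by-block.

A has Jordan form
J =
  [5, 1, 0]
  [0, 5, 0]
  [0, 0, 6]
(up to reordering of blocks).

Per-block formulas:
  For a 2×2 Jordan block J_2(5): exp(t · J_2(5)) = e^(5t)·(I + t·N), where N is the 2×2 nilpotent shift.
  For a 1×1 block at λ = 6: exp(t · [6]) = [e^(6t)].

After assembling e^{tJ} and conjugating by P, we get:

e^{tA} =
  [exp(5*t), -t*exp(5*t), t*exp(5*t) + 2*exp(6*t) - 2*exp(5*t)]
  [0, exp(5*t), exp(6*t) - exp(5*t)]
  [0, 0, exp(6*t)]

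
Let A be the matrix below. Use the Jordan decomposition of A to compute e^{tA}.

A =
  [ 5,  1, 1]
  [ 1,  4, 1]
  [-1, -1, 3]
e^{tA} =
  [t^2*exp(4*t)/2 + t*exp(4*t) + exp(4*t), t*exp(4*t), t^2*exp(4*t)/2 + t*exp(4*t)]
  [t*exp(4*t), exp(4*t), t*exp(4*t)]
  [-t^2*exp(4*t)/2 - t*exp(4*t), -t*exp(4*t), -t^2*exp(4*t)/2 - t*exp(4*t) + exp(4*t)]

Strategy: write A = P · J · P⁻¹ where J is a Jordan canonical form, so e^{tA} = P · e^{tJ} · P⁻¹, and e^{tJ} can be computed block-by-block.

A has Jordan form
J =
  [4, 1, 0]
  [0, 4, 1]
  [0, 0, 4]
(up to reordering of blocks).

Per-block formulas:
  For a 3×3 Jordan block J_3(4): exp(t · J_3(4)) = e^(4t)·(I + t·N + (t^2/2)·N^2), where N is the 3×3 nilpotent shift.

After assembling e^{tJ} and conjugating by P, we get:

e^{tA} =
  [t^2*exp(4*t)/2 + t*exp(4*t) + exp(4*t), t*exp(4*t), t^2*exp(4*t)/2 + t*exp(4*t)]
  [t*exp(4*t), exp(4*t), t*exp(4*t)]
  [-t^2*exp(4*t)/2 - t*exp(4*t), -t*exp(4*t), -t^2*exp(4*t)/2 - t*exp(4*t) + exp(4*t)]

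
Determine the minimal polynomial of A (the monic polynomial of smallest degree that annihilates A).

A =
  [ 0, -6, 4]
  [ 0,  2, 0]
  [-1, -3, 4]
x^2 - 4*x + 4

The characteristic polynomial is χ_A(x) = (x - 2)^3, so the eigenvalues are known. The minimal polynomial is
  m_A(x) = Π_λ (x − λ)^{k_λ}
where k_λ is the size of the *largest* Jordan block for λ (equivalently, the smallest k with (A − λI)^k v = 0 for every generalised eigenvector v of λ).

  λ = 2: largest Jordan block has size 2, contributing (x − 2)^2

So m_A(x) = (x - 2)^2 = x^2 - 4*x + 4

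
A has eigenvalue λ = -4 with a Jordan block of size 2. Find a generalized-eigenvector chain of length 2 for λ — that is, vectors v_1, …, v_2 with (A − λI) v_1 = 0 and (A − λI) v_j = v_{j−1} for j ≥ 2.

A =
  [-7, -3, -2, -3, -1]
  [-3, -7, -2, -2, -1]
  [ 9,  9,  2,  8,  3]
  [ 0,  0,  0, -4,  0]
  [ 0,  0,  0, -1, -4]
A Jordan chain for λ = -4 of length 2:
v_1 = (-3, -3, 9, 0, 0)ᵀ
v_2 = (1, 0, 0, 0, 0)ᵀ

Let N = A − (-4)·I. We want v_2 with N^2 v_2 = 0 but N^1 v_2 ≠ 0; then v_{j-1} := N · v_j for j = 2, …, 2.

Pick v_2 = (1, 0, 0, 0, 0)ᵀ.
Then v_1 = N · v_2 = (-3, -3, 9, 0, 0)ᵀ.

Sanity check: (A − (-4)·I) v_1 = (0, 0, 0, 0, 0)ᵀ = 0. ✓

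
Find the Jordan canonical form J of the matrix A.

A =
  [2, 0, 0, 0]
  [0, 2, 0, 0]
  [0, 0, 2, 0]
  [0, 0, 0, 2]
J_1(2) ⊕ J_1(2) ⊕ J_1(2) ⊕ J_1(2)

The characteristic polynomial is
  det(x·I − A) = x^4 - 8*x^3 + 24*x^2 - 32*x + 16 = (x - 2)^4

Eigenvalues and multiplicities (the geometric multiplicity of λ is n − rank(A − λI), which equals the number of Jordan blocks for λ):
  λ = 2: algebraic multiplicity = 4, geometric multiplicity = 4

Determining the block sizes for each eigenvalue:
  λ = 2: gm = am = 4, so every block has size 1 → block sizes [1, 1, 1, 1]

Assembling the blocks gives a Jordan form
J =
  [2, 0, 0, 0]
  [0, 2, 0, 0]
  [0, 0, 2, 0]
  [0, 0, 0, 2]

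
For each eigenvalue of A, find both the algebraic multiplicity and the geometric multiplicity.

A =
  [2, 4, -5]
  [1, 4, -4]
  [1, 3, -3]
λ = 1: alg = 3, geom = 1

Step 1 — factor the characteristic polynomial to read off the algebraic multiplicities:
  χ_A(x) = (x - 1)^3

Step 2 — compute geometric multiplicities via the rank-nullity identity g(λ) = n − rank(A − λI):
  rank(A − (1)·I) = 2, so dim ker(A − (1)·I) = n − 2 = 1

Summary:
  λ = 1: algebraic multiplicity = 3, geometric multiplicity = 1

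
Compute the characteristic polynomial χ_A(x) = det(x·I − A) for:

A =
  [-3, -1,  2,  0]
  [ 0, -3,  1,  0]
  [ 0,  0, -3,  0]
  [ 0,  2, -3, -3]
x^4 + 12*x^3 + 54*x^2 + 108*x + 81

Expanding det(x·I − A) (e.g. by cofactor expansion or by noting that A is similar to its Jordan form J, which has the same characteristic polynomial as A) gives
  χ_A(x) = x^4 + 12*x^3 + 54*x^2 + 108*x + 81
which factors as (x + 3)^4. The eigenvalues (with algebraic multiplicities) are λ = -3 with multiplicity 4.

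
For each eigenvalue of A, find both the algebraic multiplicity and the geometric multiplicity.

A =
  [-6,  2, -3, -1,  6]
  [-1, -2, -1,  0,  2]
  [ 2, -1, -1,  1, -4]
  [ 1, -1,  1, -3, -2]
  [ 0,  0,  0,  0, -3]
λ = -3: alg = 5, geom = 3

Step 1 — factor the characteristic polynomial to read off the algebraic multiplicities:
  χ_A(x) = (x + 3)^5

Step 2 — compute geometric multiplicities via the rank-nullity identity g(λ) = n − rank(A − λI):
  rank(A − (-3)·I) = 2, so dim ker(A − (-3)·I) = n − 2 = 3

Summary:
  λ = -3: algebraic multiplicity = 5, geometric multiplicity = 3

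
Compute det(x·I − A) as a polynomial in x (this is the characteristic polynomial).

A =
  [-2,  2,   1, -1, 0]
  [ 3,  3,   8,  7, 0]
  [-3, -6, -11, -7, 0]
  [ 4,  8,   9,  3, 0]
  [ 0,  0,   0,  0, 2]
x^5 + 5*x^4 - 5*x^3 - 45*x^2 + 108

Expanding det(x·I − A) (e.g. by cofactor expansion or by noting that A is similar to its Jordan form J, which has the same characteristic polynomial as A) gives
  χ_A(x) = x^5 + 5*x^4 - 5*x^3 - 45*x^2 + 108
which factors as (x - 2)^2*(x + 3)^3. The eigenvalues (with algebraic multiplicities) are λ = -3 with multiplicity 3, λ = 2 with multiplicity 2.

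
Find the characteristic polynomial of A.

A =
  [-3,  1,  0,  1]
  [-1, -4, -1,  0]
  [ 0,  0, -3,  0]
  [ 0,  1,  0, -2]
x^4 + 12*x^3 + 54*x^2 + 108*x + 81

Expanding det(x·I − A) (e.g. by cofactor expansion or by noting that A is similar to its Jordan form J, which has the same characteristic polynomial as A) gives
  χ_A(x) = x^4 + 12*x^3 + 54*x^2 + 108*x + 81
which factors as (x + 3)^4. The eigenvalues (with algebraic multiplicities) are λ = -3 with multiplicity 4.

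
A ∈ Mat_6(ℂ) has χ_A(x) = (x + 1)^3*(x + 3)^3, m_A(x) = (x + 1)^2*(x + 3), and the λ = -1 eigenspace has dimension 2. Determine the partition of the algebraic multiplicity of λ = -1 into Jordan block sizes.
Block sizes for λ = -1: [2, 1]

Step 1 — from the characteristic polynomial, algebraic multiplicity of λ = -1 is 3. From dim ker(A − (-1)·I) = 2, there are exactly 2 Jordan blocks for λ = -1.
Step 2 — from the minimal polynomial, the factor (x + 1)^2 tells us the largest block for λ = -1 has size 2.
Step 3 — with total size 3, 2 blocks, and largest block 2, the block sizes (in nonincreasing order) are [2, 1].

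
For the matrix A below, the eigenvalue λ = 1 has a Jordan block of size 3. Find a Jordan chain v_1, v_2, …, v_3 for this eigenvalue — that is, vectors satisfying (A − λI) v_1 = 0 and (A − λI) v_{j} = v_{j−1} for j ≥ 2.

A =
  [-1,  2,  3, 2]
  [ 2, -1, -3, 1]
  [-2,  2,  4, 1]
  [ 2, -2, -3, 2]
A Jordan chain for λ = 1 of length 3:
v_1 = (6, 0, 4, 0)ᵀ
v_2 = (-2, 2, -2, 2)ᵀ
v_3 = (1, 0, 0, 0)ᵀ

Let N = A − (1)·I. We want v_3 with N^3 v_3 = 0 but N^2 v_3 ≠ 0; then v_{j-1} := N · v_j for j = 3, …, 2.

Pick v_3 = (1, 0, 0, 0)ᵀ.
Then v_2 = N · v_3 = (-2, 2, -2, 2)ᵀ.
Then v_1 = N · v_2 = (6, 0, 4, 0)ᵀ.

Sanity check: (A − (1)·I) v_1 = (0, 0, 0, 0)ᵀ = 0. ✓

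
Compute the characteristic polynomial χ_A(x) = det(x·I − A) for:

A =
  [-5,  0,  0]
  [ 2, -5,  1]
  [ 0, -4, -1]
x^3 + 11*x^2 + 39*x + 45

Expanding det(x·I − A) (e.g. by cofactor expansion or by noting that A is similar to its Jordan form J, which has the same characteristic polynomial as A) gives
  χ_A(x) = x^3 + 11*x^2 + 39*x + 45
which factors as (x + 3)^2*(x + 5). The eigenvalues (with algebraic multiplicities) are λ = -5 with multiplicity 1, λ = -3 with multiplicity 2.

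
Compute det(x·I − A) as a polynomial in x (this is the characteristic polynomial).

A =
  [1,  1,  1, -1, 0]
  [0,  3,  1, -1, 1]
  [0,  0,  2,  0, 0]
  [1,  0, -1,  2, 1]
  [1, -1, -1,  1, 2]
x^5 - 10*x^4 + 40*x^3 - 80*x^2 + 80*x - 32

Expanding det(x·I − A) (e.g. by cofactor expansion or by noting that A is similar to its Jordan form J, which has the same characteristic polynomial as A) gives
  χ_A(x) = x^5 - 10*x^4 + 40*x^3 - 80*x^2 + 80*x - 32
which factors as (x - 2)^5. The eigenvalues (with algebraic multiplicities) are λ = 2 with multiplicity 5.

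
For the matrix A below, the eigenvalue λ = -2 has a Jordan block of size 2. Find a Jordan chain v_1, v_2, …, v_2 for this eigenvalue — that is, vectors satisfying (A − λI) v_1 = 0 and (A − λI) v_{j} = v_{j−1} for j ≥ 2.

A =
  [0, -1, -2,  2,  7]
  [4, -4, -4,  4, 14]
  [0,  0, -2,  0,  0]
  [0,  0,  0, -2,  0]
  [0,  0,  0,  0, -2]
A Jordan chain for λ = -2 of length 2:
v_1 = (2, 4, 0, 0, 0)ᵀ
v_2 = (1, 0, 0, 0, 0)ᵀ

Let N = A − (-2)·I. We want v_2 with N^2 v_2 = 0 but N^1 v_2 ≠ 0; then v_{j-1} := N · v_j for j = 2, …, 2.

Pick v_2 = (1, 0, 0, 0, 0)ᵀ.
Then v_1 = N · v_2 = (2, 4, 0, 0, 0)ᵀ.

Sanity check: (A − (-2)·I) v_1 = (0, 0, 0, 0, 0)ᵀ = 0. ✓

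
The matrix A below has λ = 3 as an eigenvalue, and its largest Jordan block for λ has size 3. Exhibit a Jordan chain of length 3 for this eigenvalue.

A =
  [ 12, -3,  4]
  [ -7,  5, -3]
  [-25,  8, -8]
A Jordan chain for λ = 3 of length 3:
v_1 = (2, -2, -6)ᵀ
v_2 = (9, -7, -25)ᵀ
v_3 = (1, 0, 0)ᵀ

Let N = A − (3)·I. We want v_3 with N^3 v_3 = 0 but N^2 v_3 ≠ 0; then v_{j-1} := N · v_j for j = 3, …, 2.

Pick v_3 = (1, 0, 0)ᵀ.
Then v_2 = N · v_3 = (9, -7, -25)ᵀ.
Then v_1 = N · v_2 = (2, -2, -6)ᵀ.

Sanity check: (A − (3)·I) v_1 = (0, 0, 0)ᵀ = 0. ✓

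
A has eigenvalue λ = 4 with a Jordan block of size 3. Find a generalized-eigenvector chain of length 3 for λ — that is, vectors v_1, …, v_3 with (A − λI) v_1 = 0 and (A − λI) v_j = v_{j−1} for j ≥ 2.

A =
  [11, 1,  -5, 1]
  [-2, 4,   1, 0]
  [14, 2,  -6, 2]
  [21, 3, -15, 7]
A Jordan chain for λ = 4 of length 3:
v_1 = (-2, 0, -4, -6)ᵀ
v_2 = (7, -2, 14, 21)ᵀ
v_3 = (1, 0, 0, 0)ᵀ

Let N = A − (4)·I. We want v_3 with N^3 v_3 = 0 but N^2 v_3 ≠ 0; then v_{j-1} := N · v_j for j = 3, …, 2.

Pick v_3 = (1, 0, 0, 0)ᵀ.
Then v_2 = N · v_3 = (7, -2, 14, 21)ᵀ.
Then v_1 = N · v_2 = (-2, 0, -4, -6)ᵀ.

Sanity check: (A − (4)·I) v_1 = (0, 0, 0, 0)ᵀ = 0. ✓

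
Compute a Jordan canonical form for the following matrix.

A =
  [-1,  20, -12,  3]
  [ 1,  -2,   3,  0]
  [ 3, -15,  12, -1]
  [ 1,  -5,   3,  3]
J_3(3) ⊕ J_1(3)

The characteristic polynomial is
  det(x·I − A) = x^4 - 12*x^3 + 54*x^2 - 108*x + 81 = (x - 3)^4

Eigenvalues and multiplicities (the geometric multiplicity of λ is n − rank(A − λI), which equals the number of Jordan blocks for λ):
  λ = 3: algebraic multiplicity = 4, geometric multiplicity = 2

Determining the block sizes for each eigenvalue:
  λ = 3: with am = 4 and gm = 2, the partition is not yet determined (e.g. several partitions of 4 into 2 parts exist). Let N = A − (3)·I. Computing rank(N^1) = 2, rank(N^2) = 1, rank(N^3) = 0; the number of blocks of size ≥ j is rank(N^{j−1}) − rank(N^j), giving [2, 1, 1]. So we have 1 block(s) of size 3, 1 block(s) of size 1 → block sizes [3, 1]

Assembling the blocks gives a Jordan form
J =
  [3, 1, 0, 0]
  [0, 3, 1, 0]
  [0, 0, 3, 0]
  [0, 0, 0, 3]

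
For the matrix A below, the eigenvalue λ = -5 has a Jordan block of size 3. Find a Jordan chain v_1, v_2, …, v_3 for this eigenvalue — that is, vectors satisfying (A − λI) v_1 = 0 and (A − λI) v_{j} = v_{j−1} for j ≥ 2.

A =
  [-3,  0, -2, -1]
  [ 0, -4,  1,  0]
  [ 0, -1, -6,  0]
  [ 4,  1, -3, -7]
A Jordan chain for λ = -5 of length 3:
v_1 = (1, 0, 0, 2)ᵀ
v_2 = (0, 1, -1, 1)ᵀ
v_3 = (0, 1, 0, 0)ᵀ

Let N = A − (-5)·I. We want v_3 with N^3 v_3 = 0 but N^2 v_3 ≠ 0; then v_{j-1} := N · v_j for j = 3, …, 2.

Pick v_3 = (0, 1, 0, 0)ᵀ.
Then v_2 = N · v_3 = (0, 1, -1, 1)ᵀ.
Then v_1 = N · v_2 = (1, 0, 0, 2)ᵀ.

Sanity check: (A − (-5)·I) v_1 = (0, 0, 0, 0)ᵀ = 0. ✓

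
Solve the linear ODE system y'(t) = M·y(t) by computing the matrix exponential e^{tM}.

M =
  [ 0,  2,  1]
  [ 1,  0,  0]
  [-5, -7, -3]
e^{tM} =
  [-t^2*exp(-t) + t*exp(-t) + exp(-t), -3*t^2*exp(-t)/2 + 2*t*exp(-t), -t^2*exp(-t)/2 + t*exp(-t)]
  [t^2*exp(-t) + t*exp(-t), 3*t^2*exp(-t)/2 + t*exp(-t) + exp(-t), t^2*exp(-t)/2]
  [-t^2*exp(-t) - 5*t*exp(-t), -3*t^2*exp(-t)/2 - 7*t*exp(-t), -t^2*exp(-t)/2 - 2*t*exp(-t) + exp(-t)]

Strategy: write M = P · J · P⁻¹ where J is a Jordan canonical form, so e^{tM} = P · e^{tJ} · P⁻¹, and e^{tJ} can be computed block-by-block.

M has Jordan form
J =
  [-1,  1,  0]
  [ 0, -1,  1]
  [ 0,  0, -1]
(up to reordering of blocks).

Per-block formulas:
  For a 3×3 Jordan block J_3(-1): exp(t · J_3(-1)) = e^(-1t)·(I + t·N + (t^2/2)·N^2), where N is the 3×3 nilpotent shift.

After assembling e^{tJ} and conjugating by P, we get:

e^{tM} =
  [-t^2*exp(-t) + t*exp(-t) + exp(-t), -3*t^2*exp(-t)/2 + 2*t*exp(-t), -t^2*exp(-t)/2 + t*exp(-t)]
  [t^2*exp(-t) + t*exp(-t), 3*t^2*exp(-t)/2 + t*exp(-t) + exp(-t), t^2*exp(-t)/2]
  [-t^2*exp(-t) - 5*t*exp(-t), -3*t^2*exp(-t)/2 - 7*t*exp(-t), -t^2*exp(-t)/2 - 2*t*exp(-t) + exp(-t)]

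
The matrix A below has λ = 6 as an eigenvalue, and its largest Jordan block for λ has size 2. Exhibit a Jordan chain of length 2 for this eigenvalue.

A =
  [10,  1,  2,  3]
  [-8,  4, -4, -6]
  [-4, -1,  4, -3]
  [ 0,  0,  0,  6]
A Jordan chain for λ = 6 of length 2:
v_1 = (4, -8, -4, 0)ᵀ
v_2 = (1, 0, 0, 0)ᵀ

Let N = A − (6)·I. We want v_2 with N^2 v_2 = 0 but N^1 v_2 ≠ 0; then v_{j-1} := N · v_j for j = 2, …, 2.

Pick v_2 = (1, 0, 0, 0)ᵀ.
Then v_1 = N · v_2 = (4, -8, -4, 0)ᵀ.

Sanity check: (A − (6)·I) v_1 = (0, 0, 0, 0)ᵀ = 0. ✓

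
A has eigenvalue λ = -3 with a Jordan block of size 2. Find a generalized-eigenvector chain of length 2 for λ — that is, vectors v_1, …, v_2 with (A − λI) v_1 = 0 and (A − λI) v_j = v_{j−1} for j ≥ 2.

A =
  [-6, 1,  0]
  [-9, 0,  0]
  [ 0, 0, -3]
A Jordan chain for λ = -3 of length 2:
v_1 = (-3, -9, 0)ᵀ
v_2 = (1, 0, 0)ᵀ

Let N = A − (-3)·I. We want v_2 with N^2 v_2 = 0 but N^1 v_2 ≠ 0; then v_{j-1} := N · v_j for j = 2, …, 2.

Pick v_2 = (1, 0, 0)ᵀ.
Then v_1 = N · v_2 = (-3, -9, 0)ᵀ.

Sanity check: (A − (-3)·I) v_1 = (0, 0, 0)ᵀ = 0. ✓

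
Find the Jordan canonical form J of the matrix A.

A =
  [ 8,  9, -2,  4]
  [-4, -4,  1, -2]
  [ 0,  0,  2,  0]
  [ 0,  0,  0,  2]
J_3(2) ⊕ J_1(2)

The characteristic polynomial is
  det(x·I − A) = x^4 - 8*x^3 + 24*x^2 - 32*x + 16 = (x - 2)^4

Eigenvalues and multiplicities (the geometric multiplicity of λ is n − rank(A − λI), which equals the number of Jordan blocks for λ):
  λ = 2: algebraic multiplicity = 4, geometric multiplicity = 2

Determining the block sizes for each eigenvalue:
  λ = 2: with am = 4 and gm = 2, the partition is not yet determined (e.g. several partitions of 4 into 2 parts exist). Let N = A − (2)·I. Computing rank(N^1) = 2, rank(N^2) = 1, rank(N^3) = 0; the number of blocks of size ≥ j is rank(N^{j−1}) − rank(N^j), giving [2, 1, 1]. So we have 1 block(s) of size 3, 1 block(s) of size 1 → block sizes [3, 1]

Assembling the blocks gives a Jordan form
J =
  [2, 1, 0, 0]
  [0, 2, 1, 0]
  [0, 0, 2, 0]
  [0, 0, 0, 2]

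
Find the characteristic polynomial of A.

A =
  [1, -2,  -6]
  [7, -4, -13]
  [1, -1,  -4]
x^3 + 7*x^2 + 15*x + 9

Expanding det(x·I − A) (e.g. by cofactor expansion or by noting that A is similar to its Jordan form J, which has the same characteristic polynomial as A) gives
  χ_A(x) = x^3 + 7*x^2 + 15*x + 9
which factors as (x + 1)*(x + 3)^2. The eigenvalues (with algebraic multiplicities) are λ = -3 with multiplicity 2, λ = -1 with multiplicity 1.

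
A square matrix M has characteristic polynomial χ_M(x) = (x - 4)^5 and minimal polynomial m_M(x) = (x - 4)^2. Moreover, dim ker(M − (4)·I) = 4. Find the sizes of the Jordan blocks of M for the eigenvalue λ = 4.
Block sizes for λ = 4: [2, 1, 1, 1]

Step 1 — from the characteristic polynomial, algebraic multiplicity of λ = 4 is 5. From dim ker(M − (4)·I) = 4, there are exactly 4 Jordan blocks for λ = 4.
Step 2 — from the minimal polynomial, the factor (x − 4)^2 tells us the largest block for λ = 4 has size 2.
Step 3 — with total size 5, 4 blocks, and largest block 2, the block sizes (in nonincreasing order) are [2, 1, 1, 1].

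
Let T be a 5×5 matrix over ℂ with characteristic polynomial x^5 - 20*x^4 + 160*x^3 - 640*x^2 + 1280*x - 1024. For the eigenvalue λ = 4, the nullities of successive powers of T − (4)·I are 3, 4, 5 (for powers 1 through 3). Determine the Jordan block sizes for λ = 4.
Block sizes for λ = 4: [3, 1, 1]

From the dimensions of kernels of powers, the number of Jordan blocks of size at least j is d_j − d_{j−1} where d_j = dim ker(N^j) (with d_0 = 0). Computing the differences gives [3, 1, 1].
The number of blocks of size exactly k is (#blocks of size ≥ k) − (#blocks of size ≥ k + 1), so the partition is: 2 block(s) of size 1, 1 block(s) of size 3.
In nonincreasing order the block sizes are [3, 1, 1].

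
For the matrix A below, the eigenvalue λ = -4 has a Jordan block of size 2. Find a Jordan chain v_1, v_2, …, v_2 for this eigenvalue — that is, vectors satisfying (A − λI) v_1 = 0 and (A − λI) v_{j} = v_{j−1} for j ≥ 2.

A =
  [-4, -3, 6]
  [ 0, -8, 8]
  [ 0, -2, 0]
A Jordan chain for λ = -4 of length 2:
v_1 = (-3, -4, -2)ᵀ
v_2 = (0, 1, 0)ᵀ

Let N = A − (-4)·I. We want v_2 with N^2 v_2 = 0 but N^1 v_2 ≠ 0; then v_{j-1} := N · v_j for j = 2, …, 2.

Pick v_2 = (0, 1, 0)ᵀ.
Then v_1 = N · v_2 = (-3, -4, -2)ᵀ.

Sanity check: (A − (-4)·I) v_1 = (0, 0, 0)ᵀ = 0. ✓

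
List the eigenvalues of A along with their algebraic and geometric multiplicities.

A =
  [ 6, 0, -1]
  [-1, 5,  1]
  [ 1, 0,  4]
λ = 5: alg = 3, geom = 2

Step 1 — factor the characteristic polynomial to read off the algebraic multiplicities:
  χ_A(x) = (x - 5)^3

Step 2 — compute geometric multiplicities via the rank-nullity identity g(λ) = n − rank(A − λI):
  rank(A − (5)·I) = 1, so dim ker(A − (5)·I) = n − 1 = 2

Summary:
  λ = 5: algebraic multiplicity = 3, geometric multiplicity = 2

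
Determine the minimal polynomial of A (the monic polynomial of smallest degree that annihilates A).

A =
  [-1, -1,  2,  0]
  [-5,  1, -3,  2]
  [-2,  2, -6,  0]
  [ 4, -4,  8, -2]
x^3 + 6*x^2 + 12*x + 8

The characteristic polynomial is χ_A(x) = (x + 2)^4, so the eigenvalues are known. The minimal polynomial is
  m_A(x) = Π_λ (x − λ)^{k_λ}
where k_λ is the size of the *largest* Jordan block for λ (equivalently, the smallest k with (A − λI)^k v = 0 for every generalised eigenvector v of λ).

  λ = -2: largest Jordan block has size 3, contributing (x + 2)^3

So m_A(x) = (x + 2)^3 = x^3 + 6*x^2 + 12*x + 8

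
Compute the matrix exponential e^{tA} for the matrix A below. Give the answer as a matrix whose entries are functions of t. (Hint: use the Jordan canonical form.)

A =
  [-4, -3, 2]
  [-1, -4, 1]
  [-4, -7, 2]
e^{tA} =
  [-t^2*exp(-2*t)/2 - 2*t*exp(-2*t) + exp(-2*t), -t^2*exp(-2*t) - 3*t*exp(-2*t), t^2*exp(-2*t)/2 + 2*t*exp(-2*t)]
  [-t*exp(-2*t), -2*t*exp(-2*t) + exp(-2*t), t*exp(-2*t)]
  [-t^2*exp(-2*t)/2 - 4*t*exp(-2*t), -t^2*exp(-2*t) - 7*t*exp(-2*t), t^2*exp(-2*t)/2 + 4*t*exp(-2*t) + exp(-2*t)]

Strategy: write A = P · J · P⁻¹ where J is a Jordan canonical form, so e^{tA} = P · e^{tJ} · P⁻¹, and e^{tJ} can be computed block-by-block.

A has Jordan form
J =
  [-2,  1,  0]
  [ 0, -2,  1]
  [ 0,  0, -2]
(up to reordering of blocks).

Per-block formulas:
  For a 3×3 Jordan block J_3(-2): exp(t · J_3(-2)) = e^(-2t)·(I + t·N + (t^2/2)·N^2), where N is the 3×3 nilpotent shift.

After assembling e^{tJ} and conjugating by P, we get:

e^{tA} =
  [-t^2*exp(-2*t)/2 - 2*t*exp(-2*t) + exp(-2*t), -t^2*exp(-2*t) - 3*t*exp(-2*t), t^2*exp(-2*t)/2 + 2*t*exp(-2*t)]
  [-t*exp(-2*t), -2*t*exp(-2*t) + exp(-2*t), t*exp(-2*t)]
  [-t^2*exp(-2*t)/2 - 4*t*exp(-2*t), -t^2*exp(-2*t) - 7*t*exp(-2*t), t^2*exp(-2*t)/2 + 4*t*exp(-2*t) + exp(-2*t)]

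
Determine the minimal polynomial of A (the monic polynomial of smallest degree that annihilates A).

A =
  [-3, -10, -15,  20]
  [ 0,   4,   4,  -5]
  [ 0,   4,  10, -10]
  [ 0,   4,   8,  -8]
x^3 - x^2 - 8*x + 12

The characteristic polynomial is χ_A(x) = (x - 2)^3*(x + 3), so the eigenvalues are known. The minimal polynomial is
  m_A(x) = Π_λ (x − λ)^{k_λ}
where k_λ is the size of the *largest* Jordan block for λ (equivalently, the smallest k with (A − λI)^k v = 0 for every generalised eigenvector v of λ).

  λ = -3: largest Jordan block has size 1, contributing (x + 3)
  λ = 2: largest Jordan block has size 2, contributing (x − 2)^2

So m_A(x) = (x - 2)^2*(x + 3) = x^3 - x^2 - 8*x + 12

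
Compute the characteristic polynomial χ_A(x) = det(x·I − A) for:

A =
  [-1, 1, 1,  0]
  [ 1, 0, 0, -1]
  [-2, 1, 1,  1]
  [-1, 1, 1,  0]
x^4

Expanding det(x·I − A) (e.g. by cofactor expansion or by noting that A is similar to its Jordan form J, which has the same characteristic polynomial as A) gives
  χ_A(x) = x^4
which factors as x^4. The eigenvalues (with algebraic multiplicities) are λ = 0 with multiplicity 4.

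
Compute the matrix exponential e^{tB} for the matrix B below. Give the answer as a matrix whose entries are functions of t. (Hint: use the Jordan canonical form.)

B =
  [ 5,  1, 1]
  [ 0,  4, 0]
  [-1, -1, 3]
e^{tB} =
  [t*exp(4*t) + exp(4*t), t*exp(4*t), t*exp(4*t)]
  [0, exp(4*t), 0]
  [-t*exp(4*t), -t*exp(4*t), -t*exp(4*t) + exp(4*t)]

Strategy: write B = P · J · P⁻¹ where J is a Jordan canonical form, so e^{tB} = P · e^{tJ} · P⁻¹, and e^{tJ} can be computed block-by-block.

B has Jordan form
J =
  [4, 1, 0]
  [0, 4, 0]
  [0, 0, 4]
(up to reordering of blocks).

Per-block formulas:
  For a 2×2 Jordan block J_2(4): exp(t · J_2(4)) = e^(4t)·(I + t·N), where N is the 2×2 nilpotent shift.
  For a 1×1 block at λ = 4: exp(t · [4]) = [e^(4t)].

After assembling e^{tJ} and conjugating by P, we get:

e^{tB} =
  [t*exp(4*t) + exp(4*t), t*exp(4*t), t*exp(4*t)]
  [0, exp(4*t), 0]
  [-t*exp(4*t), -t*exp(4*t), -t*exp(4*t) + exp(4*t)]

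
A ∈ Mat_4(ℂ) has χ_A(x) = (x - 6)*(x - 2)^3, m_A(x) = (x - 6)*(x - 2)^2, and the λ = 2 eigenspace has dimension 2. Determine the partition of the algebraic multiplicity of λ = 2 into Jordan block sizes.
Block sizes for λ = 2: [2, 1]

Step 1 — from the characteristic polynomial, algebraic multiplicity of λ = 2 is 3. From dim ker(A − (2)·I) = 2, there are exactly 2 Jordan blocks for λ = 2.
Step 2 — from the minimal polynomial, the factor (x − 2)^2 tells us the largest block for λ = 2 has size 2.
Step 3 — with total size 3, 2 blocks, and largest block 2, the block sizes (in nonincreasing order) are [2, 1].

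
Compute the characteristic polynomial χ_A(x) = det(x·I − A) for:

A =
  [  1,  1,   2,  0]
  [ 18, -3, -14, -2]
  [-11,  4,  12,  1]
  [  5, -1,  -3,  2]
x^4 - 12*x^3 + 54*x^2 - 108*x + 81

Expanding det(x·I − A) (e.g. by cofactor expansion or by noting that A is similar to its Jordan form J, which has the same characteristic polynomial as A) gives
  χ_A(x) = x^4 - 12*x^3 + 54*x^2 - 108*x + 81
which factors as (x - 3)^4. The eigenvalues (with algebraic multiplicities) are λ = 3 with multiplicity 4.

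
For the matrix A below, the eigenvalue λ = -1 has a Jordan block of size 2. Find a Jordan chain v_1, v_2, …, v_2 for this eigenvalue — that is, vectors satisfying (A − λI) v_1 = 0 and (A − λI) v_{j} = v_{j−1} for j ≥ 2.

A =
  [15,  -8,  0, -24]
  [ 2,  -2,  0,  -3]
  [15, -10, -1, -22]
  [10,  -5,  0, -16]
A Jordan chain for λ = -1 of length 2:
v_1 = (16, 2, 15, 10)ᵀ
v_2 = (1, 0, 0, 0)ᵀ

Let N = A − (-1)·I. We want v_2 with N^2 v_2 = 0 but N^1 v_2 ≠ 0; then v_{j-1} := N · v_j for j = 2, …, 2.

Pick v_2 = (1, 0, 0, 0)ᵀ.
Then v_1 = N · v_2 = (16, 2, 15, 10)ᵀ.

Sanity check: (A − (-1)·I) v_1 = (0, 0, 0, 0)ᵀ = 0. ✓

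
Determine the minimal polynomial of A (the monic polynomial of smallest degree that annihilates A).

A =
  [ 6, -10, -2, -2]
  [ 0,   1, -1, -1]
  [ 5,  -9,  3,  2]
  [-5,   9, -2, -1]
x^4 - 9*x^3 + 21*x^2 - 19*x + 6

The characteristic polynomial is χ_A(x) = (x - 6)*(x - 1)^3, so the eigenvalues are known. The minimal polynomial is
  m_A(x) = Π_λ (x − λ)^{k_λ}
where k_λ is the size of the *largest* Jordan block for λ (equivalently, the smallest k with (A − λI)^k v = 0 for every generalised eigenvector v of λ).

  λ = 1: largest Jordan block has size 3, contributing (x − 1)^3
  λ = 6: largest Jordan block has size 1, contributing (x − 6)

So m_A(x) = (x - 6)*(x - 1)^3 = x^4 - 9*x^3 + 21*x^2 - 19*x + 6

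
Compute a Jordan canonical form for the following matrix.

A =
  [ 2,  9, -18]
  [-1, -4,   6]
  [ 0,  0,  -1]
J_2(-1) ⊕ J_1(-1)

The characteristic polynomial is
  det(x·I − A) = x^3 + 3*x^2 + 3*x + 1 = (x + 1)^3

Eigenvalues and multiplicities (the geometric multiplicity of λ is n − rank(A − λI), which equals the number of Jordan blocks for λ):
  λ = -1: algebraic multiplicity = 3, geometric multiplicity = 2

Determining the block sizes for each eigenvalue:
  λ = -1: 2 blocks summing to 3 forces exactly one block of size 2 and the rest size 1 → block sizes [2, 1]

Assembling the blocks gives a Jordan form
J =
  [-1,  1,  0]
  [ 0, -1,  0]
  [ 0,  0, -1]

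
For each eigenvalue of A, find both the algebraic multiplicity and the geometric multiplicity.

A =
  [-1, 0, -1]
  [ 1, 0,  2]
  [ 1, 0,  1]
λ = 0: alg = 3, geom = 1

Step 1 — factor the characteristic polynomial to read off the algebraic multiplicities:
  χ_A(x) = x^3

Step 2 — compute geometric multiplicities via the rank-nullity identity g(λ) = n − rank(A − λI):
  rank(A − (0)·I) = 2, so dim ker(A − (0)·I) = n − 2 = 1

Summary:
  λ = 0: algebraic multiplicity = 3, geometric multiplicity = 1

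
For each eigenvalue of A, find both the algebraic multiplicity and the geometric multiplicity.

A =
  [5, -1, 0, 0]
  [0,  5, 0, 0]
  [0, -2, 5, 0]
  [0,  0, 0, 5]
λ = 5: alg = 4, geom = 3

Step 1 — factor the characteristic polynomial to read off the algebraic multiplicities:
  χ_A(x) = (x - 5)^4

Step 2 — compute geometric multiplicities via the rank-nullity identity g(λ) = n − rank(A − λI):
  rank(A − (5)·I) = 1, so dim ker(A − (5)·I) = n − 1 = 3

Summary:
  λ = 5: algebraic multiplicity = 4, geometric multiplicity = 3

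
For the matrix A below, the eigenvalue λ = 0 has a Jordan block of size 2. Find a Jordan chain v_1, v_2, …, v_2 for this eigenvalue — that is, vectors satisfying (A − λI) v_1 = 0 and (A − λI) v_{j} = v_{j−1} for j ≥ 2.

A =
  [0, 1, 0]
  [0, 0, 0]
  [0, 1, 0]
A Jordan chain for λ = 0 of length 2:
v_1 = (1, 0, 1)ᵀ
v_2 = (0, 1, 0)ᵀ

Let N = A − (0)·I. We want v_2 with N^2 v_2 = 0 but N^1 v_2 ≠ 0; then v_{j-1} := N · v_j for j = 2, …, 2.

Pick v_2 = (0, 1, 0)ᵀ.
Then v_1 = N · v_2 = (1, 0, 1)ᵀ.

Sanity check: (A − (0)·I) v_1 = (0, 0, 0)ᵀ = 0. ✓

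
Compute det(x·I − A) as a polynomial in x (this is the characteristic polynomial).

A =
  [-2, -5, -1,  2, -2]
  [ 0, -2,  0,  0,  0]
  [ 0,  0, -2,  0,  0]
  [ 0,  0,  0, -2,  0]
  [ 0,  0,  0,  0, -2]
x^5 + 10*x^4 + 40*x^3 + 80*x^2 + 80*x + 32

Expanding det(x·I − A) (e.g. by cofactor expansion or by noting that A is similar to its Jordan form J, which has the same characteristic polynomial as A) gives
  χ_A(x) = x^5 + 10*x^4 + 40*x^3 + 80*x^2 + 80*x + 32
which factors as (x + 2)^5. The eigenvalues (with algebraic multiplicities) are λ = -2 with multiplicity 5.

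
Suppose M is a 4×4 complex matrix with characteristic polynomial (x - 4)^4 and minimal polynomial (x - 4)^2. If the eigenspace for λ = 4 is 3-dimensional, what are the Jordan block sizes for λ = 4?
Block sizes for λ = 4: [2, 1, 1]

Step 1 — from the characteristic polynomial, algebraic multiplicity of λ = 4 is 4. From dim ker(M − (4)·I) = 3, there are exactly 3 Jordan blocks for λ = 4.
Step 2 — from the minimal polynomial, the factor (x − 4)^2 tells us the largest block for λ = 4 has size 2.
Step 3 — with total size 4, 3 blocks, and largest block 2, the block sizes (in nonincreasing order) are [2, 1, 1].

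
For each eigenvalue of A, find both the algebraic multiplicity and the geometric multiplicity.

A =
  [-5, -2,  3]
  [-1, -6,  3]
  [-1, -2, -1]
λ = -4: alg = 3, geom = 2

Step 1 — factor the characteristic polynomial to read off the algebraic multiplicities:
  χ_A(x) = (x + 4)^3

Step 2 — compute geometric multiplicities via the rank-nullity identity g(λ) = n − rank(A − λI):
  rank(A − (-4)·I) = 1, so dim ker(A − (-4)·I) = n − 1 = 2

Summary:
  λ = -4: algebraic multiplicity = 3, geometric multiplicity = 2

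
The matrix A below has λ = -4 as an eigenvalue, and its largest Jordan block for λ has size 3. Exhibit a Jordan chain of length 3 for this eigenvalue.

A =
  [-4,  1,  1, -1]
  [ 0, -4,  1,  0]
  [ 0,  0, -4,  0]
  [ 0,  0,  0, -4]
A Jordan chain for λ = -4 of length 3:
v_1 = (1, 0, 0, 0)ᵀ
v_2 = (1, 1, 0, 0)ᵀ
v_3 = (0, 0, 1, 0)ᵀ

Let N = A − (-4)·I. We want v_3 with N^3 v_3 = 0 but N^2 v_3 ≠ 0; then v_{j-1} := N · v_j for j = 3, …, 2.

Pick v_3 = (0, 0, 1, 0)ᵀ.
Then v_2 = N · v_3 = (1, 1, 0, 0)ᵀ.
Then v_1 = N · v_2 = (1, 0, 0, 0)ᵀ.

Sanity check: (A − (-4)·I) v_1 = (0, 0, 0, 0)ᵀ = 0. ✓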